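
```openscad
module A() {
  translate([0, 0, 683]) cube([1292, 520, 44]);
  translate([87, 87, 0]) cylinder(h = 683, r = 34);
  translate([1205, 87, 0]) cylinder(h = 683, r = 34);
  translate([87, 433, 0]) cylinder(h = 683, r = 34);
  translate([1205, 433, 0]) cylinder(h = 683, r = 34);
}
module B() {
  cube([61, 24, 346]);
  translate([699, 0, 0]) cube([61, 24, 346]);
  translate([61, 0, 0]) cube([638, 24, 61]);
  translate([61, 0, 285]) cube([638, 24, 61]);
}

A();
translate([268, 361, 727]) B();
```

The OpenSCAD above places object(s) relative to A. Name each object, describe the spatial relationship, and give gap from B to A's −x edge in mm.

The picture frame's min-x is at 268; the table's min-x is 0; gap = 268 mm.

A is a table. B is a picture frame. The picture frame is on top of the table. The gap from the picture frame to the table's −x edge is 268 mm.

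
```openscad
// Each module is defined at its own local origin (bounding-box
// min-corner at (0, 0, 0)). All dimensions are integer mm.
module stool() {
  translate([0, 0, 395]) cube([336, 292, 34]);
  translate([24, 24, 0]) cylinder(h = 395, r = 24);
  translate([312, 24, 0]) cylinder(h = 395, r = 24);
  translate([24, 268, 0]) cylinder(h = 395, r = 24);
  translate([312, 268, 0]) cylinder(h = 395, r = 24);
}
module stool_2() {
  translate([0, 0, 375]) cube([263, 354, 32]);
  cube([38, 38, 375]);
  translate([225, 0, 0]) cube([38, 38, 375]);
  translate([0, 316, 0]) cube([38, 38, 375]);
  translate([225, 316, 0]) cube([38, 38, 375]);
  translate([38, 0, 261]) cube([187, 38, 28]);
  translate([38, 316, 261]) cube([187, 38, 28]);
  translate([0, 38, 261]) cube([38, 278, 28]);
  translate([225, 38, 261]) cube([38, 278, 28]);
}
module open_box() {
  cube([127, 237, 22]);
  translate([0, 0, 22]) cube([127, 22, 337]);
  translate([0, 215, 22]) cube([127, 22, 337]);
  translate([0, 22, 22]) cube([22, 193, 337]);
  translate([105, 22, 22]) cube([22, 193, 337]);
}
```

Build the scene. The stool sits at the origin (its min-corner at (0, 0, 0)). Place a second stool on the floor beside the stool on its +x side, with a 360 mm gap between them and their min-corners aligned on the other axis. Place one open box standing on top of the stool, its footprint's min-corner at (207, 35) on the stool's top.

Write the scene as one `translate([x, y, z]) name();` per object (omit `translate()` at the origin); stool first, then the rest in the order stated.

stool();
translate([696, 0, 0]) stool_2();
translate([207, 35, 429]) open_box();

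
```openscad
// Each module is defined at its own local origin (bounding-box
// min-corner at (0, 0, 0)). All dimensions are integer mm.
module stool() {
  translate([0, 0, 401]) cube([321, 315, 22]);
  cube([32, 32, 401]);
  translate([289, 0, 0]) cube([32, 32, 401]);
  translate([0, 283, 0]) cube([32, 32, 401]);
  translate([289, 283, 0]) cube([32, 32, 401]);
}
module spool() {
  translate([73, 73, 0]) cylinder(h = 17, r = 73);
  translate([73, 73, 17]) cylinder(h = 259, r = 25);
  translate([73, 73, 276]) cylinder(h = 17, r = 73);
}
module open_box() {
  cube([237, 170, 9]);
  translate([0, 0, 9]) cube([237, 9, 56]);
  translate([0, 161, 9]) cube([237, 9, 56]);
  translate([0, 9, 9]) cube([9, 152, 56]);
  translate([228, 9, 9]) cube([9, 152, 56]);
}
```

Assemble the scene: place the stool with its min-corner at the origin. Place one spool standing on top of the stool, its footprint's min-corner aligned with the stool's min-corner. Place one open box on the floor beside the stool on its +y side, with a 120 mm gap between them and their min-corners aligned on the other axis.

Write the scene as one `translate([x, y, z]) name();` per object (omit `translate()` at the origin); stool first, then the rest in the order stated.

stool();
translate([0, 0, 423]) spool();
translate([0, 435, 0]) open_box();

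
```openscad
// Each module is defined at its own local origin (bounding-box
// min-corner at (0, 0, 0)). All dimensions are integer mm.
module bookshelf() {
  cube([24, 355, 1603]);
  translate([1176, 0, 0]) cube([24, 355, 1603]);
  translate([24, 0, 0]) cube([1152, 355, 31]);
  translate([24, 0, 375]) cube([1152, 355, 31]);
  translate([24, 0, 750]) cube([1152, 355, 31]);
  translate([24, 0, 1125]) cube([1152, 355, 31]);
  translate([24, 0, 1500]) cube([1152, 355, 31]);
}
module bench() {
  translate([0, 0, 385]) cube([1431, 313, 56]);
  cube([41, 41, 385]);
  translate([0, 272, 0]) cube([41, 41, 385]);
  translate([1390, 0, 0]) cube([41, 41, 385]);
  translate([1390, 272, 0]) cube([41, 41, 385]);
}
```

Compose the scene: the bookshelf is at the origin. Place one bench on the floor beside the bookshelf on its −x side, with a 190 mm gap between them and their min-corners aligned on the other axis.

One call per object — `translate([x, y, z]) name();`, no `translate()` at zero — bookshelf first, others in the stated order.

bookshelf();
translate([-1621, 0, 0]) bench();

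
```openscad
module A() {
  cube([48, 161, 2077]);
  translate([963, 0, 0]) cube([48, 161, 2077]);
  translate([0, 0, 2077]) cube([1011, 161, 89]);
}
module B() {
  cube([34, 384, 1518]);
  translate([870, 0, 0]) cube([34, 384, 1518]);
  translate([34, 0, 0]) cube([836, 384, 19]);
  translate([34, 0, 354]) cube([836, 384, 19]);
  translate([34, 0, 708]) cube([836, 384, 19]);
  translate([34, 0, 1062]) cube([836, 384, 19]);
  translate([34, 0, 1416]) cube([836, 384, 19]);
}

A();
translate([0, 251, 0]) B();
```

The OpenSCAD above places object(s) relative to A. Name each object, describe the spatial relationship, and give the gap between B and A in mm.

The bookshelf's nearest face is 90 mm from the door frame's +y face.

A is a door frame. B is a bookshelf. The bookshelf is on the floor beside the door frame on its +y side. The gap between the bookshelf and the door frame is 90 mm.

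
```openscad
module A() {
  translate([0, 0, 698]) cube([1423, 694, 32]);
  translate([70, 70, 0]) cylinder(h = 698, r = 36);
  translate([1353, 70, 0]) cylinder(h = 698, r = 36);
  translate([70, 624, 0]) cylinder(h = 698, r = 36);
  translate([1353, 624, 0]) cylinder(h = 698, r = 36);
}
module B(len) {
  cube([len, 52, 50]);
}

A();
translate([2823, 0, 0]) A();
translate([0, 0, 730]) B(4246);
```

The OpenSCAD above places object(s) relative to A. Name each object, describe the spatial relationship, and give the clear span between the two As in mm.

A is a table. B is a beam. A beam spans the tops of two tables. The clear span between the two tables is 1400 mm.

Second table starts at x = 2823; first ends at x = 1423; clear span = 2823 − 1423 = 1400 mm.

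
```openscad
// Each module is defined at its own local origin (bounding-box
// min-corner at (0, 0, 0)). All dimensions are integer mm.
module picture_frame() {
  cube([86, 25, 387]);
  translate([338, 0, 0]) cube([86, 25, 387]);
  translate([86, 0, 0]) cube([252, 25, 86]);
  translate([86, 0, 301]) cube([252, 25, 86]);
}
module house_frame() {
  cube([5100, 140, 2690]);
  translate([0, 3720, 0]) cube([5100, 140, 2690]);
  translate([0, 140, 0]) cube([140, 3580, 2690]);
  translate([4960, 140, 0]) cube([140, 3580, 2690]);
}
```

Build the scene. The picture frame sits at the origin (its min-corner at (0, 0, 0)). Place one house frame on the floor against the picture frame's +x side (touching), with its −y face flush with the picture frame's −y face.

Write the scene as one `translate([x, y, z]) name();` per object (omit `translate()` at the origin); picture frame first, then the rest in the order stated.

picture_frame();
translate([424, 0, 0]) house_frame();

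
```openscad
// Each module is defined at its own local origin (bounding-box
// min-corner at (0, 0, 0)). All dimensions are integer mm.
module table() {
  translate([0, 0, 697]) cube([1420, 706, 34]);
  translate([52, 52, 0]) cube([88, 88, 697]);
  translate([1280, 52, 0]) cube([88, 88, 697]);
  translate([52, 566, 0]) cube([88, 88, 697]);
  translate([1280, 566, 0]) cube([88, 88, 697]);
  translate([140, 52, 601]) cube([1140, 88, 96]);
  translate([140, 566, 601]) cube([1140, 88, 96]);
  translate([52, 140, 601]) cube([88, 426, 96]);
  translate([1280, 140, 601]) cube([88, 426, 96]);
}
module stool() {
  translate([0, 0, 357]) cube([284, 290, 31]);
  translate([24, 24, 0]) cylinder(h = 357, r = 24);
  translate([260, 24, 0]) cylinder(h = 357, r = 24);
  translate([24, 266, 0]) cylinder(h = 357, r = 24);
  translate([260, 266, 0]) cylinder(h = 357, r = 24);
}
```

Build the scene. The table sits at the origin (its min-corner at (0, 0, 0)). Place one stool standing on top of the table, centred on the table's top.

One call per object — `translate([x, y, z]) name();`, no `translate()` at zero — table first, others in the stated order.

table();
translate([568, 208, 731]) stool();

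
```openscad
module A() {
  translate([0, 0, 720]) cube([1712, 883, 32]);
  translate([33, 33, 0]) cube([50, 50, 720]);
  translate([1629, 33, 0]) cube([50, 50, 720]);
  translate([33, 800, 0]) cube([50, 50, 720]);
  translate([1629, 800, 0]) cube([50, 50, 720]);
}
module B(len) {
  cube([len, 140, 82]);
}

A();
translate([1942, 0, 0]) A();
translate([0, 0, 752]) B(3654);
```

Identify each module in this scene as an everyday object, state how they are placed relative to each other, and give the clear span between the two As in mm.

Second table starts at x = 1942; first ends at x = 1712; clear span = 1942 − 1712 = 230 mm.

A is a table. B is a beam. A beam spans the tops of two tables. The clear span between the two tables is 230 mm.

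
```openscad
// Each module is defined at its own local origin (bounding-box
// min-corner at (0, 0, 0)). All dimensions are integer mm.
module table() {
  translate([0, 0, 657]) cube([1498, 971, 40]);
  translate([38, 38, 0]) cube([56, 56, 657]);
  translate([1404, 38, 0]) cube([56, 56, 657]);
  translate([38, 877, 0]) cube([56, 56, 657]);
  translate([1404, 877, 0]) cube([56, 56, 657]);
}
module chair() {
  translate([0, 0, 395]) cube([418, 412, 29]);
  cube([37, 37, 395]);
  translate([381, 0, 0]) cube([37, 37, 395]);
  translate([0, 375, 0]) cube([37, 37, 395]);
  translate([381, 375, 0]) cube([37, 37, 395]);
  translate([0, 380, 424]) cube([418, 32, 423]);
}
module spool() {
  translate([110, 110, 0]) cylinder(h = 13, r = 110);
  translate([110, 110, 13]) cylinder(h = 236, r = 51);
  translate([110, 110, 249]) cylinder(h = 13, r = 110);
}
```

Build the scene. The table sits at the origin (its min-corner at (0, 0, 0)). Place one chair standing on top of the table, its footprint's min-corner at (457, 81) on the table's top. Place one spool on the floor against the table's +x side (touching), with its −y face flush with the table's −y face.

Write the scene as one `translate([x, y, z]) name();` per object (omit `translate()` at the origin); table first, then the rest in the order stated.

table();
translate([457, 81, 697]) chair();
translate([1498, 0, 0]) spool();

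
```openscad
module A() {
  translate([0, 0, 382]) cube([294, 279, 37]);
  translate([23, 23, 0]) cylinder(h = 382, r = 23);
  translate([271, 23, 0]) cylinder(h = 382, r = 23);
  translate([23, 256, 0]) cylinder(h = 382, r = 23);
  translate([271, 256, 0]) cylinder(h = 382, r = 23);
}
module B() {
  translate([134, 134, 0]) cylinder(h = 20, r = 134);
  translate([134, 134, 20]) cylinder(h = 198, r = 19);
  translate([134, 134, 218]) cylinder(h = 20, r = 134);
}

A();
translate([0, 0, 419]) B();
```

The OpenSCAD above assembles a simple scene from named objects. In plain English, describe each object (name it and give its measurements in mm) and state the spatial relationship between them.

A is a simple wooden stool: a rectangular seat 294 mm (x) by 279 mm (y), 37 mm thick, top face at z = 419 mm, on four round legs, each 46 mm in diameter. The legs rest on z = 0, each leg's axis is inset half a diameter from the nearest pair of seat edges (so the leg's bounding box is flush with the corner).

B is a spool: two coaxial disc flanges of radius 134 mm and thickness 20 mm, joined by a core cylinder of radius 19 mm and height 198 mm. The lower flange rests on z = 0 and the three cylinders share a vertical axis.

The spool is on top of the stool.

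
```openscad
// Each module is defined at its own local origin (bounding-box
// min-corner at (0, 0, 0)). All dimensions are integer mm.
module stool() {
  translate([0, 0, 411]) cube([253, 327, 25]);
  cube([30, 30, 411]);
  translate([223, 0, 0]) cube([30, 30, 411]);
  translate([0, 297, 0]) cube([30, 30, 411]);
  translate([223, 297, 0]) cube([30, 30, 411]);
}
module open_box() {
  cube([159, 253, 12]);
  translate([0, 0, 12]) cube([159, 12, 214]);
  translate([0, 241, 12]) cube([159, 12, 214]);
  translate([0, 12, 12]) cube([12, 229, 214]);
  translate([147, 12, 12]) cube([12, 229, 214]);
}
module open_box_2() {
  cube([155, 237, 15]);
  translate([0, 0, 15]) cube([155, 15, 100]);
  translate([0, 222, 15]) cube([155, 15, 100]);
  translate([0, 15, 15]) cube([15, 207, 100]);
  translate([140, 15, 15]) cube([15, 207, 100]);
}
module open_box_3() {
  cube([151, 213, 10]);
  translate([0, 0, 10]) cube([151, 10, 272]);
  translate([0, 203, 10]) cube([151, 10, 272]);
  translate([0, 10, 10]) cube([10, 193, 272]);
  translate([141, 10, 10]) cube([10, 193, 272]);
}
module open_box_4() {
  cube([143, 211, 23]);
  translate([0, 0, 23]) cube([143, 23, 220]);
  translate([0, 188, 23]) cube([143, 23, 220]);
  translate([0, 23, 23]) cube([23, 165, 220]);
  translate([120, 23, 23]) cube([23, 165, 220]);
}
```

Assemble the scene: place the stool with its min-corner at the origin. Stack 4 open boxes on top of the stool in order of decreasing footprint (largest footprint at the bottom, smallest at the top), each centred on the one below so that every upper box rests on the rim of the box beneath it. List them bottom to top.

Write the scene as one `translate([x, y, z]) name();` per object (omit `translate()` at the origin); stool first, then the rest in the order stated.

stool();
translate([47, 37, 436]) open_box();
translate([49, 45, 662]) open_box_2();
translate([51, 57, 777]) open_box_3();
translate([55, 58, 1059]) open_box_4();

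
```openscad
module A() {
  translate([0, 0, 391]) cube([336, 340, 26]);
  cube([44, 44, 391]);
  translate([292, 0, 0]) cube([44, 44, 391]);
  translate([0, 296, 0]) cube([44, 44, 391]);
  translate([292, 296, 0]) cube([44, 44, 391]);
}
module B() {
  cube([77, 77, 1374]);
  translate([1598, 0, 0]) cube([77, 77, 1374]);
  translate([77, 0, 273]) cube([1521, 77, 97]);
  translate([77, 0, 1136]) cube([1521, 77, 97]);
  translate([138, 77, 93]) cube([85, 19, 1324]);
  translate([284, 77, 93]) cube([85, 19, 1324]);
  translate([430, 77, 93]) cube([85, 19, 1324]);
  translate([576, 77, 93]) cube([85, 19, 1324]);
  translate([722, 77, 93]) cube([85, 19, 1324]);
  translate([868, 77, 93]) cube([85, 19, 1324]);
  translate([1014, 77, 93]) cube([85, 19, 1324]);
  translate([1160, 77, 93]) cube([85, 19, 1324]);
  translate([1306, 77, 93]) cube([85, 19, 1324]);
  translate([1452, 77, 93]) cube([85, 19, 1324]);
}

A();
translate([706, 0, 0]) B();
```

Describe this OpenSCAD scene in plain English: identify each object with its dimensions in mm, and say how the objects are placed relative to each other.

A is a simple wooden stool: a rectangular seat 336 mm (x) by 340 mm (y), 26 mm thick, top face at z = 417 mm, on four square legs, each 44×44 mm in cross-section. The legs rest on z = 0, each flush with a corner of the seat.

B is a fence section. Two 77×77 mm posts, 1374 mm tall, stand on the floor with a clear span of 1521 mm between their inner faces. Two horizontal rails of 77×97 mm section span the gap between the posts with their undersides at z = 273 mm and z = 1136 mm, flush with the posts' −y face. 10 pickets, each 85 mm wide, 19 mm thick and 1324 mm tall, are fixed to the +y face of the rails with their bottoms at z = 93 mm, evenly spaced across the span with equal gaps (rounded down to the nearest mm) at the −x end and between each pair — any rounding remainder accumulates at the +x end.

The fence section is on the floor beside the stool on its +x side.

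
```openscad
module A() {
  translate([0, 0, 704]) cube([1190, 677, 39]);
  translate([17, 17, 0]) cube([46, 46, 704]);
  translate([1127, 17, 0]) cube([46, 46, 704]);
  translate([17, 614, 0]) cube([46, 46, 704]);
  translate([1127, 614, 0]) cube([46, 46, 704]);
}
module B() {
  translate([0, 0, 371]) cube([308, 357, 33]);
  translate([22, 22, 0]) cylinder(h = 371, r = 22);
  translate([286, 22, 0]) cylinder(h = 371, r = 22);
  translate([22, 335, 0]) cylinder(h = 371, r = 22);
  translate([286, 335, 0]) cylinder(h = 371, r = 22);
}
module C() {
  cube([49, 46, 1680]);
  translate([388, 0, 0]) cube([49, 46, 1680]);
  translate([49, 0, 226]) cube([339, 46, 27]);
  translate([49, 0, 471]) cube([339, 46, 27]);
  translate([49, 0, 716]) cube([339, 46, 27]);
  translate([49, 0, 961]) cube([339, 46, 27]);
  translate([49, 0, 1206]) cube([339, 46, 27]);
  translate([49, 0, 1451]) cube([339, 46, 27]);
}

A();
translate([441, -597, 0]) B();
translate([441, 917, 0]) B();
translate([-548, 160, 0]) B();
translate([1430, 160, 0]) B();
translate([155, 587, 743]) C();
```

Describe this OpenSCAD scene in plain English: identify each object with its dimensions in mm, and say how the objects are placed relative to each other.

A is a table: top 1190 mm (x) × 677 mm (y), 39 mm thick, upper face at z = 743 mm, on four 46×46 mm square legs, each inset 17 mm from the nearest pair of top edges, running from z = 0 to the bottom of the top.

B is a simple wooden stool: a rectangular seat 308 mm (x) by 357 mm (y), 33 mm thick, top face at z = 404 mm, on four round legs, each 44 mm in diameter. The legs rest on z = 0, each leg's axis is inset half a diameter from the nearest pair of seat edges (so the leg's bounding box is flush with the corner).

C is a wooden ladder with two side rails of 49×46 mm section and 1680 mm height, set 437 mm apart overall. Between them run 6 rectangular rungs (46 mm deep, 27 mm thick), front faces flush with the rails' −y face. The bottom of the first rung is 226 mm above the floor and each subsequent rung is 245 mm higher than the one below.

Four stools sit around the table at the −y, +y, −x, +x sides. The ladder is on top of the table.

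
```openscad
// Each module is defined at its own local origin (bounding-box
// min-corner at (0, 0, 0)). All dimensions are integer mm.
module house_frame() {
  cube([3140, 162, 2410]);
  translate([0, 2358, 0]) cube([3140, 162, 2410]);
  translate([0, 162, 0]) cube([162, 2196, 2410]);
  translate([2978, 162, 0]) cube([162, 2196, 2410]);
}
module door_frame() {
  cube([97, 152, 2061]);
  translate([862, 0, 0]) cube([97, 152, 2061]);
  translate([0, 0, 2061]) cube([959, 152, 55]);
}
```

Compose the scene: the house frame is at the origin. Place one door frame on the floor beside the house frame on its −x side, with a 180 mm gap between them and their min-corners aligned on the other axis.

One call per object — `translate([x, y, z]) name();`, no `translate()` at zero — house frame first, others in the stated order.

house_frame();
translate([-1139, 0, 0]) door_frame();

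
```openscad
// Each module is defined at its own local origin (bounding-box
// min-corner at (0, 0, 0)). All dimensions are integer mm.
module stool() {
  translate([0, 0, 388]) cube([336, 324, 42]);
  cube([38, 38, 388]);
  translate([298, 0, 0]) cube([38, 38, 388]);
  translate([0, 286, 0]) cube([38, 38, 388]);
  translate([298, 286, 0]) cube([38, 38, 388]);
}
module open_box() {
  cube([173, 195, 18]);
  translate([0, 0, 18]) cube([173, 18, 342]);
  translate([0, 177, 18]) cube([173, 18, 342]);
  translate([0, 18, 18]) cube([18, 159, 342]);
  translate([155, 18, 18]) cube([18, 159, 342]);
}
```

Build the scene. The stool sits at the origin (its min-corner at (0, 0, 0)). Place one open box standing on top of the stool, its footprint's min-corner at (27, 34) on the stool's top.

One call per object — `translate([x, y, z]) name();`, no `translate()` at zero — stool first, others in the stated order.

stool();
translate([27, 34, 430]) open_box();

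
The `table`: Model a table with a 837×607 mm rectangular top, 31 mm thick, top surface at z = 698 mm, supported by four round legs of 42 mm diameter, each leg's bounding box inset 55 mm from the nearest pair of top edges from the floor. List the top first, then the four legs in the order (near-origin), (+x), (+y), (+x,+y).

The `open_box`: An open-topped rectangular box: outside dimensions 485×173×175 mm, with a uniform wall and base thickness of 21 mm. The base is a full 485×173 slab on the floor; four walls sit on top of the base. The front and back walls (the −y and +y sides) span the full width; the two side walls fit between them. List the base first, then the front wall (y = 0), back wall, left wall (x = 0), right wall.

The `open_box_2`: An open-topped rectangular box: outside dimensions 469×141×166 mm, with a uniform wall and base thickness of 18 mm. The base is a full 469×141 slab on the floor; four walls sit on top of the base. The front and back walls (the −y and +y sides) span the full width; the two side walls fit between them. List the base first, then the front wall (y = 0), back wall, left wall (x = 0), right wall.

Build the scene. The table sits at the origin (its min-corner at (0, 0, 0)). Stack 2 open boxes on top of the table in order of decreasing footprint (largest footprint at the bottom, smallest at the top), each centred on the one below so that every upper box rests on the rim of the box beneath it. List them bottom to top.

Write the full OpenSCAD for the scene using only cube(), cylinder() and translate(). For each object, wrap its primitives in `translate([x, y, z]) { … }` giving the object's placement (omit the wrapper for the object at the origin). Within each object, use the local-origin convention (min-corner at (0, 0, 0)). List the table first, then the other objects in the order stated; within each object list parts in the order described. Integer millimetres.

translate([0, 0, 667]) cube([837, 607, 31]);
translate([76, 76, 0]) cylinder(h = 667, r = 21);
translate([761, 76, 0]) cylinder(h = 667, r = 21);
translate([76, 531, 0]) cylinder(h = 667, r = 21);
translate([761, 531, 0]) cylinder(h = 667, r = 21);
translate([176, 217, 698]) {
  cube([485, 173, 21]);
  translate([0, 0, 21]) cube([485, 21, 154]);
  translate([0, 152, 21]) cube([485, 21, 154]);
  translate([0, 21, 21]) cube([21, 131, 154]);
  translate([464, 21, 21]) cube([21, 131, 154]);
}
translate([184, 233, 873]) {
  cube([469, 141, 18]);
  translate([0, 0, 18]) cube([469, 18, 148]);
  translate([0, 123, 18]) cube([469, 18, 148]);
  translate([0, 18, 18]) cube([18, 105, 148]);
  translate([451, 18, 18]) cube([18, 105, 148]);
}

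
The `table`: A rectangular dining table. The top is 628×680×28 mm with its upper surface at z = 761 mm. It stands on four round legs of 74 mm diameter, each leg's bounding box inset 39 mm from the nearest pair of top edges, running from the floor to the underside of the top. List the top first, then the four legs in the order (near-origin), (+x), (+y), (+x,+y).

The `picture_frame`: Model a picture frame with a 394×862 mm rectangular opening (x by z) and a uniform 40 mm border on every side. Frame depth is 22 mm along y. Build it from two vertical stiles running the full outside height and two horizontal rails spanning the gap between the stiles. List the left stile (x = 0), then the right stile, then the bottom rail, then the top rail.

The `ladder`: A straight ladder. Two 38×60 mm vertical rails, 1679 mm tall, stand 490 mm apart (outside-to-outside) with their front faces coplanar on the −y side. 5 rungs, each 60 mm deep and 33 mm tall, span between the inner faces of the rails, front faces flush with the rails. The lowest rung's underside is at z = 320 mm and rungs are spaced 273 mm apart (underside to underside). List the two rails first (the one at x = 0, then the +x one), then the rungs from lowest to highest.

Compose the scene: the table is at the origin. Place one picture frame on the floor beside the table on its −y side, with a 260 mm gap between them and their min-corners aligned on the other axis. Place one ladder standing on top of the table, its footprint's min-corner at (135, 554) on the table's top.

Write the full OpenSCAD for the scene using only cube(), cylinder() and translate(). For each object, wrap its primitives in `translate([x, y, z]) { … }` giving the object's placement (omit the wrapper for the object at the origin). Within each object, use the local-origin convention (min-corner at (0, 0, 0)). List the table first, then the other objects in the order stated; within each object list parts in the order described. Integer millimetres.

translate([0, 0, 733]) cube([628, 680, 28]);
translate([76, 76, 0]) cylinder(h = 733, r = 37);
translate([552, 76, 0]) cylinder(h = 733, r = 37);
translate([76, 604, 0]) cylinder(h = 733, r = 37);
translate([552, 604, 0]) cylinder(h = 733, r = 37);
translate([0, -282, 0]) {
  cube([40, 22, 942]);
  translate([434, 0, 0]) cube([40, 22, 942]);
  translate([40, 0, 0]) cube([394, 22, 40]);
  translate([40, 0, 902]) cube([394, 22, 40]);
}
translate([135, 554, 761]) {
  cube([38, 60, 1679]);
  translate([452, 0, 0]) cube([38, 60, 1679]);
  translate([38, 0, 320]) cube([414, 60, 33]);
  translate([38, 0, 593]) cube([414, 60, 33]);
  translate([38, 0, 866]) cube([414, 60, 33]);
  translate([38, 0, 1139]) cube([414, 60, 33]);
  translate([38, 0, 1412]) cube([414, 60, 33]);
}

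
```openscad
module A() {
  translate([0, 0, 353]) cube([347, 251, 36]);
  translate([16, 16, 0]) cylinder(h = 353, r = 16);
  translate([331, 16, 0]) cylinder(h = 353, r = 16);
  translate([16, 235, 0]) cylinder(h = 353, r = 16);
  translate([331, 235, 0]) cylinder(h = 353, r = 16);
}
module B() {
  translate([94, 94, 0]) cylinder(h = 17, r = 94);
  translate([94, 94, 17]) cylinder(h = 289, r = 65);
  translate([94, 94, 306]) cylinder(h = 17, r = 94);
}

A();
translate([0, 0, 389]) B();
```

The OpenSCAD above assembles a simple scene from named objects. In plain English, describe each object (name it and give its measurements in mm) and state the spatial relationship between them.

A is a simple wooden stool: a rectangular seat 347 mm (x) by 251 mm (y), 36 mm thick, top face at z = 389 mm, on four round legs, each 32 mm in diameter. The legs rest on z = 0, each leg's axis is inset half a diameter from the nearest pair of seat edges (so the leg's bounding box is flush with the corner).

B is a spool: two coaxial disc flanges of radius 94 mm and thickness 17 mm, joined by a core cylinder of radius 65 mm and height 289 mm. The lower flange rests on z = 0 and the three cylinders share a vertical axis.

The spool is on top of the stool.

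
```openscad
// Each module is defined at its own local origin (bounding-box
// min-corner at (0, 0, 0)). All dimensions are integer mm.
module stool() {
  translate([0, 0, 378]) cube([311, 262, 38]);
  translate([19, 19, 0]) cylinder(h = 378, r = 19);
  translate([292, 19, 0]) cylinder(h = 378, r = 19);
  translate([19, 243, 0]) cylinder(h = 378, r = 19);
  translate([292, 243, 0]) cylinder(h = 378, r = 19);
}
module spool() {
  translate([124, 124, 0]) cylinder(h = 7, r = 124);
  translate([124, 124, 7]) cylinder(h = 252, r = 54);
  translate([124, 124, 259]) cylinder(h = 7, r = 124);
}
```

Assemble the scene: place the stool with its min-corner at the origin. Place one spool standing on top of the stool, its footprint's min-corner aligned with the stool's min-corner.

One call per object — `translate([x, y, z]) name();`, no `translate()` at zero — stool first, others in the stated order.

stool();
translate([0, 0, 416]) spool();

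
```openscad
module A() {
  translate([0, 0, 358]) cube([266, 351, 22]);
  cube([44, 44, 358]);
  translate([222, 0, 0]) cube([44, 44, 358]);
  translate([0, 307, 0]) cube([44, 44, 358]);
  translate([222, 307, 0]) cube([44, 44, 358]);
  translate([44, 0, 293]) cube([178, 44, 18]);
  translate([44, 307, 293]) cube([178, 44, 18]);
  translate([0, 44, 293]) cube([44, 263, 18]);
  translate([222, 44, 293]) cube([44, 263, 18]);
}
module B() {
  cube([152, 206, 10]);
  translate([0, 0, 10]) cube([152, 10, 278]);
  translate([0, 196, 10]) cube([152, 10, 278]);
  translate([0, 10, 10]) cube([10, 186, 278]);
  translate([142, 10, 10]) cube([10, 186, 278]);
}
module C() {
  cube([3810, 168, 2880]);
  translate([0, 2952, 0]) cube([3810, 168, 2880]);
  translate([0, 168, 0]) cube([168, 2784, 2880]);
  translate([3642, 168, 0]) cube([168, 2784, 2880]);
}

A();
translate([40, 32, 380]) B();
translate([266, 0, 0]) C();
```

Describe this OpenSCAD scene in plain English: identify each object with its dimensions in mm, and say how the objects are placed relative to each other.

A is a simple wooden stool: a rectangular seat 266 mm (x) by 351 mm (y), 22 mm thick, top face at z = 380 mm, on four square legs, each 44×44 mm in cross-section. The legs rest on z = 0, each flush with a corner of the seat. Four stretchers, 44 mm wide and 18 mm tall, connect adjacent legs with their undersides at z = 293 mm, each running between the inner faces of the legs it joins and aligned with the legs' outer faces on the other axis.

B is an open-topped rectangular box: outside dimensions 152×206×288 mm, with a uniform wall and base thickness of 10 mm. The base is a full 152×206 slab on the floor; four walls sit on top of the base. The front and back walls (the −y and +y sides) span the full width; the two side walls fit between them.

C is a box-shaped house frame (walls only): outside footprint 3810×3120 mm, wall height 2880 mm, wall thickness 168 mm. The two y-facing walls run the full x-width; the two x-facing walls fit between the inner faces of the y-facing walls.

The open box is on top of the stool. The house frame is against the stool's +x side, with their −y faces flush.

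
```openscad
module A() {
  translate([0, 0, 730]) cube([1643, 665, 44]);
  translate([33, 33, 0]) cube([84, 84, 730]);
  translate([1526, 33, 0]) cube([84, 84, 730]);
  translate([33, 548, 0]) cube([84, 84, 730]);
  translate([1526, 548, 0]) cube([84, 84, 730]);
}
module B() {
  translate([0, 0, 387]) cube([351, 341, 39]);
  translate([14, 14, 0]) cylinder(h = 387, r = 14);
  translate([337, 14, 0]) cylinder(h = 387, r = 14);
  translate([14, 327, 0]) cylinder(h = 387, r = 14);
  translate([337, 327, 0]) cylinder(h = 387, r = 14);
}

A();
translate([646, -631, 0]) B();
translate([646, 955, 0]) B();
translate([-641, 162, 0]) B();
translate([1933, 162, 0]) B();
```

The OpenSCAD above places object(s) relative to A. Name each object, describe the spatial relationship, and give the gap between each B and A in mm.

Each stool's nearest face is 290 mm from the table's bounding box.

A is a table. B is a stool. Four stools sit around the table at the −y, +y, −x, +x sides. The gap between each stool and the table is 290 mm.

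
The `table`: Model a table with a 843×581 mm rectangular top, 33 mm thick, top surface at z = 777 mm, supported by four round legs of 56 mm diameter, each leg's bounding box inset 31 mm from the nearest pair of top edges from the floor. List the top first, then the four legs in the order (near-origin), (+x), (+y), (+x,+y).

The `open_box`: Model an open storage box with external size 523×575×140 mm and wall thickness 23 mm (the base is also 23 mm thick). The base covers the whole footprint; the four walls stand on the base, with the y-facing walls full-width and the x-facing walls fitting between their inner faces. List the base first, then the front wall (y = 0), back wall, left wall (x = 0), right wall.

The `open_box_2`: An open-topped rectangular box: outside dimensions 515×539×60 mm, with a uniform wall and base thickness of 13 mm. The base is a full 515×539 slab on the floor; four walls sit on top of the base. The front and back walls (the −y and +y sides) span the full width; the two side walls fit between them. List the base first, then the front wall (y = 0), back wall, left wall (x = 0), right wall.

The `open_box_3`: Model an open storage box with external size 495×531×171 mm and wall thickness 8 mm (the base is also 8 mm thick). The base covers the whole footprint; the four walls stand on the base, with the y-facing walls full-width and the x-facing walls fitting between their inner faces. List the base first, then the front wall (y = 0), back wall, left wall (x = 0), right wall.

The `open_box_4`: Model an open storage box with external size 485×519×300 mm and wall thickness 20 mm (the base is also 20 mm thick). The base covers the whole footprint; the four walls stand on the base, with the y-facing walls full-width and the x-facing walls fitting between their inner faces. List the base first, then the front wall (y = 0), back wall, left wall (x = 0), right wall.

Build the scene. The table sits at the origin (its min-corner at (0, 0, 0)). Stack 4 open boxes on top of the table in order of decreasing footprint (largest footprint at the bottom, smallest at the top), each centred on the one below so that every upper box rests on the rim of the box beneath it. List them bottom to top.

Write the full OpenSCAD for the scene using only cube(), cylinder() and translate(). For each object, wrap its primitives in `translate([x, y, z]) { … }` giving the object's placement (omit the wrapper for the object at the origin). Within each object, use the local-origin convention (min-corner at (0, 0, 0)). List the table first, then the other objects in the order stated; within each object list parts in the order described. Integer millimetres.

translate([0, 0, 744]) cube([843, 581, 33]);
translate([59, 59, 0]) cylinder(h = 744, r = 28);
translate([784, 59, 0]) cylinder(h = 744, r = 28);
translate([59, 522, 0]) cylinder(h = 744, r = 28);
translate([784, 522, 0]) cylinder(h = 744, r = 28);
translate([160, 3, 777]) {
  cube([523, 575, 23]);
  translate([0, 0, 23]) cube([523, 23, 117]);
  translate([0, 552, 23]) cube([523, 23, 117]);
  translate([0, 23, 23]) cube([23, 529, 117]);
  translate([500, 23, 23]) cube([23, 529, 117]);
}
translate([164, 21, 917]) {
  cube([515, 539, 13]);
  translate([0, 0, 13]) cube([515, 13, 47]);
  translate([0, 526, 13]) cube([515, 13, 47]);
  translate([0, 13, 13]) cube([13, 513, 47]);
  translate([502, 13, 13]) cube([13, 513, 47]);
}
translate([174, 25, 977]) {
  cube([495, 531, 8]);
  translate([0, 0, 8]) cube([495, 8, 163]);
  translate([0, 523, 8]) cube([495, 8, 163]);
  translate([0, 8, 8]) cube([8, 515, 163]);
  translate([487, 8, 8]) cube([8, 515, 163]);
}
translate([179, 31, 1148]) {
  cube([485, 519, 20]);
  translate([0, 0, 20]) cube([485, 20, 280]);
  translate([0, 499, 20]) cube([485, 20, 280]);
  translate([0, 20, 20]) cube([20, 479, 280]);
  translate([465, 20, 20]) cube([20, 479, 280]);
}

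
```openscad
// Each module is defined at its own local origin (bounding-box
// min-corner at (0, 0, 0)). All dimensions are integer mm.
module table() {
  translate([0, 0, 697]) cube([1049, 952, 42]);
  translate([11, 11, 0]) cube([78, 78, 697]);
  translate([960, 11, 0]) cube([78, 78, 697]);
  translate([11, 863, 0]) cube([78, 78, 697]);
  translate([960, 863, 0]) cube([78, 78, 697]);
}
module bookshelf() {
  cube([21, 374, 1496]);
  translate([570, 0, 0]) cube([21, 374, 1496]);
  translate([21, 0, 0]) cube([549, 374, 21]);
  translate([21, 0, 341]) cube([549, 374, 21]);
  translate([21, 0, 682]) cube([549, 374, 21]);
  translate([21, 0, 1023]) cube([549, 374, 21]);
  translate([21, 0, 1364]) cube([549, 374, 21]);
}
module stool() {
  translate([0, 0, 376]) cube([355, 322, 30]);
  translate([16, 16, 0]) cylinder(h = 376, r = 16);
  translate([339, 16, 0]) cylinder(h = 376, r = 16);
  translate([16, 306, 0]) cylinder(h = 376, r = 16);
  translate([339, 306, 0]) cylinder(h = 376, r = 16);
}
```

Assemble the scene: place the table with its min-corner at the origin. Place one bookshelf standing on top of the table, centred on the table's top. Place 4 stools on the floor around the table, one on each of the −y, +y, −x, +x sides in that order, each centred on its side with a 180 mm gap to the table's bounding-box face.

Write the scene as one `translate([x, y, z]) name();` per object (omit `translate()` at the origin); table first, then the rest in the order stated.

table();
translate([229, 289, 739]) bookshelf();
translate([347, -502, 0]) stool();
translate([347, 1132, 0]) stool();
translate([-535, 315, 0]) stool();
translate([1229, 315, 0]) stool();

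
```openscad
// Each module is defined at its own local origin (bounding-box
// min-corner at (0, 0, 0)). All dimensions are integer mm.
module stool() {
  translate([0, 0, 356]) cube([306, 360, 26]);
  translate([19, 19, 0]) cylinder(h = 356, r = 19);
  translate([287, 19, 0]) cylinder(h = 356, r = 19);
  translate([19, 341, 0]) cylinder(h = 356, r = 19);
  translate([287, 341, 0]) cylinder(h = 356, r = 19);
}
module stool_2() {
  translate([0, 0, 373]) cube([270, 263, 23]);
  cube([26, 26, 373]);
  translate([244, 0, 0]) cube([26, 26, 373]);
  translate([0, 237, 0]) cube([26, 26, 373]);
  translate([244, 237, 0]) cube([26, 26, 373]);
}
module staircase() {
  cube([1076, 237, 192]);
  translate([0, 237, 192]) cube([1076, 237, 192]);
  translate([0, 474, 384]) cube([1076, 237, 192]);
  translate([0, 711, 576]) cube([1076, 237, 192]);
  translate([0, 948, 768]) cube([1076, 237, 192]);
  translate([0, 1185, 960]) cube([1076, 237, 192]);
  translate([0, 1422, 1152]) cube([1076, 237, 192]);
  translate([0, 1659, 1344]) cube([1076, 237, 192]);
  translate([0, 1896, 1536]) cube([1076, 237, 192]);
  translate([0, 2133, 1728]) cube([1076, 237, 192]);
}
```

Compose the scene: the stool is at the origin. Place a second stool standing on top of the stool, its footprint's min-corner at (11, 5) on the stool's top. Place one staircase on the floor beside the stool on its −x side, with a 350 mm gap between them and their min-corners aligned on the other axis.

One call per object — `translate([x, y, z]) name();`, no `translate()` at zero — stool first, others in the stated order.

stool();
translate([11, 5, 382]) stool_2();
translate([-1426, 0, 0]) staircase();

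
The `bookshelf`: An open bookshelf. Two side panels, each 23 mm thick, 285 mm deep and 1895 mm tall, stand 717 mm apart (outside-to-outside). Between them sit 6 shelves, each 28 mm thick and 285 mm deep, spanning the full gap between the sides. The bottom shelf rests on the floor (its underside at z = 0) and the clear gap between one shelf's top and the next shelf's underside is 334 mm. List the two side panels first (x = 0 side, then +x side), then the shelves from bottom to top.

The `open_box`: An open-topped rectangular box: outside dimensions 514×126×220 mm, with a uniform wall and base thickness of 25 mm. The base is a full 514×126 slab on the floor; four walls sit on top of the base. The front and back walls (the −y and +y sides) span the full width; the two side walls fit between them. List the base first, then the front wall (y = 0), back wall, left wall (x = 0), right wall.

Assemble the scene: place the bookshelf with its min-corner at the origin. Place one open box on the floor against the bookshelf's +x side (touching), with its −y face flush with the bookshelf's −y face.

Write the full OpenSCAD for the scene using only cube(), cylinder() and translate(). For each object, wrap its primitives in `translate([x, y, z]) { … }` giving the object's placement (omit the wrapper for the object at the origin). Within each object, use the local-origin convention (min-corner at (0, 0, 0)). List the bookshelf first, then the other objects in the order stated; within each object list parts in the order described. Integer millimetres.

cube([23, 285, 1895]);
translate([694, 0, 0]) cube([23, 285, 1895]);
translate([23, 0, 0]) cube([671, 285, 28]);
translate([23, 0, 362]) cube([671, 285, 28]);
translate([23, 0, 724]) cube([671, 285, 28]);
translate([23, 0, 1086]) cube([671, 285, 28]);
translate([23, 0, 1448]) cube([671, 285, 28]);
translate([23, 0, 1810]) cube([671, 285, 28]);
translate([717, 0, 0]) {
  cube([514, 126, 25]);
  translate([0, 0, 25]) cube([514, 25, 195]);
  translate([0, 101, 25]) cube([514, 25, 195]);
  translate([0, 25, 25]) cube([25, 76, 195]);
  translate([489, 25, 25]) cube([25, 76, 195]);
}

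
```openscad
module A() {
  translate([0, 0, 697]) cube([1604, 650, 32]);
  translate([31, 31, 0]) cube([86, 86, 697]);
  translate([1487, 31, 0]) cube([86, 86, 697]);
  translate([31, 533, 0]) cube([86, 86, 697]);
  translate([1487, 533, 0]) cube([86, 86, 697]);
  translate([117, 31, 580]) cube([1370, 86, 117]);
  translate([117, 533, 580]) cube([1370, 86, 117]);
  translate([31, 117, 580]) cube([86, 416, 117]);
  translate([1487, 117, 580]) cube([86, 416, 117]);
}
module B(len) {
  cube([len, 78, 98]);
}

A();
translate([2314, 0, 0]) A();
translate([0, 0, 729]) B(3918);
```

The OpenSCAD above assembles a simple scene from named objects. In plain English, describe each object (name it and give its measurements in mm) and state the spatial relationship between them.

A is a rectangular dining table. The top is 1604×650×32 mm with its upper surface at z = 729 mm. It stands on four 86×86 mm square legs, each inset 31 mm from the nearest pair of top edges, running from the floor to the underside of the top. Four apron rails, 86 mm thick and 117 mm tall, run between adjacent legs with their top edges flush with the underside of the top and their outer faces flush with the legs' outer faces.

B is a rectangular beam 3918 mm long (x), 78 mm deep (y), 98 mm thick (z).

The beam spans the tops of two tables placed 710 mm apart, resting at z = 729 mm.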